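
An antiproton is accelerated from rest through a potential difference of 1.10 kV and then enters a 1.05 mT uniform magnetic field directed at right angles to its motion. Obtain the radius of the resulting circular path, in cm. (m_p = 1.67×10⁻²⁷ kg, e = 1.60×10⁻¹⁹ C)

The kinetic energy gained is K = qV = (1×1.60×10^-19)(1100) = 1.76×10^-16 J.
v = √(2K/m) = 4.59×10^5 m/s.
r = mv/(qB) = (1.67×10^-27)(4.59×10^5) / [(1×1.60×10^-19)(1.05×10^-3)] = 4.56 m.

r ≈ 456 cm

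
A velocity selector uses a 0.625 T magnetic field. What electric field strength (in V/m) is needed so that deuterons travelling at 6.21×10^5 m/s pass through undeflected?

qE = qvB ⇒ E = vB = (6.21×10^5)(0.625) = 3.88×10^5 V/m.

E ≈ 3.88×10^5 V/m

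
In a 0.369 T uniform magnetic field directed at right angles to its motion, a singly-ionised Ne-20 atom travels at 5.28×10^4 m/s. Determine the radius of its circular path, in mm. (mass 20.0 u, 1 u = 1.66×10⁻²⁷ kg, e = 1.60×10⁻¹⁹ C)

r ≈ 29.7 mm

The magnetic force provides the centripetal force: qvB = mv²/r, so r = mv/(qB).
r = (3.32×10^-26 kg)(5.28×10^4 m/s) / [(1×1.60×10^-19 C)(0.369 T)] = 0.0297 m.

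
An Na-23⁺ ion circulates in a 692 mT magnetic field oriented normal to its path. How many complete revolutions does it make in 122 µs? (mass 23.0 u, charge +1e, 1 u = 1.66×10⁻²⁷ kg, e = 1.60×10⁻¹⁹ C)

T = 2πm/(qB) = 2π(3.818×10^-26) / [(1×1.60×10^-19)(0.692)] = 2.1667×10^-6 s.
N = t/T = 1.22×10^-4 / 2.1667×10^-6 ≈ 56.31, so 56 complete revolutions.

N = 56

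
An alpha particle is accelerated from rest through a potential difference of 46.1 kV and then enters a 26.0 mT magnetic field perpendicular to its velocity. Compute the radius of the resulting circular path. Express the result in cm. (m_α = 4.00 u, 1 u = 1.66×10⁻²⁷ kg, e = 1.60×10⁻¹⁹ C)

r ≈ 168 cm

The kinetic energy gained is K = qV = (2×1.60×10^-19)(4.61×10^4) = 1.48×10^-14 J.
v = √(2K/m) = 2.11×10^6 m/s.
r = mv/(qB) = (6.64×10^-27)(2.11×10^6) / [(2×1.60×10^-19)(0.0260)] = 1.68 m.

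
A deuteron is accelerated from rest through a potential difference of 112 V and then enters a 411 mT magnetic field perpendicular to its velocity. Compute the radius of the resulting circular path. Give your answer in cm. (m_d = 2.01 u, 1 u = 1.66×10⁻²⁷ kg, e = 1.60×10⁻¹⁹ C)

The kinetic energy gained is K = qV = (1×1.60×10^-19)(112) = 1.79×10^-17 J.
v = √(2K/m) = 1.04×10^5 m/s.
r = mv/(qB) = (3.34×10^-27)(1.04×10^5) / [(1×1.60×10^-19)(0.411)] = 5.26×10^-3 m.

r ≈ 0.526 cm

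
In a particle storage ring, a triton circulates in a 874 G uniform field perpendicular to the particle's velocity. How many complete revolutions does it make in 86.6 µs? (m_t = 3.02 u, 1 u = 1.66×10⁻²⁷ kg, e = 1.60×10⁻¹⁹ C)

N = 38

T = 2πm/(qB) = 2π(5.0132×10^-27) / [(1×1.60×10^-19)(0.0874)] = 2.2525×10^-6 s.
N = t/T = 8.66×10^-5 / 2.2525×10^-6 ≈ 38.45, so 38 complete revolutions.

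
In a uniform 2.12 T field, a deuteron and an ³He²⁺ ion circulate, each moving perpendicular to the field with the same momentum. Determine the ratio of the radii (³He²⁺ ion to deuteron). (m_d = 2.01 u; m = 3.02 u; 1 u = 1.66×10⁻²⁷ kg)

ratio ≈ 0.500

r = p/(qB) ⇒ at equal p, r ∝ 1/q.
r_{³He²⁺ ion}/r_{deuteron} = 0.500.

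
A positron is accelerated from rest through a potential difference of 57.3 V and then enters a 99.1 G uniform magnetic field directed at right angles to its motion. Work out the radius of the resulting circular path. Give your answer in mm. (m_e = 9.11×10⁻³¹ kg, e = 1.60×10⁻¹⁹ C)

The kinetic energy gained is K = qV = (1×1.60×10^-19)(57.3) = 9.17×10^-18 J.
v = √(2K/m) = 4.49×10^6 m/s.
r = mv/(qB) = (9.11×10^-31)(4.49×10^6) / [(1×1.60×10^-19)(9.91×10^-3)] = 2.58×10^-3 m.

r ≈ 2.58 mm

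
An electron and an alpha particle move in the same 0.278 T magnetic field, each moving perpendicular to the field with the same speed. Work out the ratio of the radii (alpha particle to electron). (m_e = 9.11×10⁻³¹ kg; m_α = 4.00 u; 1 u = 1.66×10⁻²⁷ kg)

ratio ≈ 3640

r = mv/(qB) ⇒ at equal v, r ∝ m/q.
r_{alpha particle}/r_{electron} = 3640.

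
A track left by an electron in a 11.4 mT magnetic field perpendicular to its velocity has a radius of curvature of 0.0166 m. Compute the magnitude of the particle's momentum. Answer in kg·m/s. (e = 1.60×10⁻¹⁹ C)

p ≈ 3.03×10^-23 kg·m/s

Since qvB = mv²/r, the momentum p = mv = qBr.
p = (1×1.60×10^-19)(0.0114)(0.0166) = 3.03×10^-23 kg·m/s.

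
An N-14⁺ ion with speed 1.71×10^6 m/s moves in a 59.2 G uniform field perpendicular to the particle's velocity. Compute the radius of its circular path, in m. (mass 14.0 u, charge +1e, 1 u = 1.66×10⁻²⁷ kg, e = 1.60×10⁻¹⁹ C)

The magnetic force provides the centripetal force: qvB = mv²/r, so r = mv/(qB).
r = (2.32×10^-26 kg)(1.71×10^6 m/s) / [(1×1.60×10^-19 C)(5.92×10^-3 T)] = 42.0 m.

r ≈ 42.0 m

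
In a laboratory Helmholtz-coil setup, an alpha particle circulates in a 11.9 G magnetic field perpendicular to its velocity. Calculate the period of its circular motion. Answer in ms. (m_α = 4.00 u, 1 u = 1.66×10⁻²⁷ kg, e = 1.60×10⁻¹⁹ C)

T ≈ 0.110 ms

The cyclotron period is independent of speed: T = 2πm/(qB).
T = 2π(6.64×10^-27) / [(2×1.60×10^-19)(1.19×10^-3)] = 1.10×10^-4 s.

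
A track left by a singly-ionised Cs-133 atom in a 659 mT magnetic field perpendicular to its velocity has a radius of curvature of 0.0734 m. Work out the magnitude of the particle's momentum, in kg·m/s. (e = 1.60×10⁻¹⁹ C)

p ≈ 7.74×10^-21 kg·m/s

Since qvB = mv²/r, the momentum p = mv = qBr.
p = (1×1.60×10^-19)(0.659)(0.0734) = 7.74×10^-21 kg·m/s.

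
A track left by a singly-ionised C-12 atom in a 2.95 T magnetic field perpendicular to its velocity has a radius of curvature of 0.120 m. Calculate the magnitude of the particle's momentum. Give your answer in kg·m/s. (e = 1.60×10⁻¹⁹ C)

Since qvB = mv²/r, the momentum p = mv = qBr.
p = (1×1.60×10^-19)(2.95)(0.120) = 5.66×10^-20 kg·m/s.

p ≈ 5.66×10^-20 kg·m/s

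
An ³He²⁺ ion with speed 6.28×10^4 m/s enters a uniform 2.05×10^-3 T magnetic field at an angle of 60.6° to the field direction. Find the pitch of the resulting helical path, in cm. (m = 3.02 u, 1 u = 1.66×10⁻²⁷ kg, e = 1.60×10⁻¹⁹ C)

pitch ≈ 148 cm

The velocity component along B is v∥ = v cos60.6° = 3.08×10^4 m/s.
The cyclotron period T = 2πm/(qB) = 4.80×10^-5 s is set by m, q, B alone.
Pitch = v∥·T = (3.08×10^4)(4.80×10^-5) = 1.48 m.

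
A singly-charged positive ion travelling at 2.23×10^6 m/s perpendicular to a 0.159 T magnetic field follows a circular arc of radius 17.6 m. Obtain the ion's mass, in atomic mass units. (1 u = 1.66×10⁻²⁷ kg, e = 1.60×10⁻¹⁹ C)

qvB = mv²/r ⇒ m = qBr/v.
m = (1×1.60×10^-19)(0.159)(17.6) / (2.23×10^6) = 2.01×10^-25 kg = 121 u.

m ≈ 121 u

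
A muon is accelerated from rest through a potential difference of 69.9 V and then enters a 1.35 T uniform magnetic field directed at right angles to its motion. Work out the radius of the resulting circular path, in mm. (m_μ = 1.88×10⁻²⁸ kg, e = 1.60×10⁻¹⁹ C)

The kinetic energy gained is K = qV = (1×1.60×10^-19)(69.9) = 1.12×10^-17 J.
v = √(2K/m) = 3.45×10^5 m/s.
r = mv/(qB) = (1.88×10^-28)(3.45×10^5) / [(1×1.60×10^-19)(1.35)] = 3.00×10^-4 m.

r ≈ 0.300 mm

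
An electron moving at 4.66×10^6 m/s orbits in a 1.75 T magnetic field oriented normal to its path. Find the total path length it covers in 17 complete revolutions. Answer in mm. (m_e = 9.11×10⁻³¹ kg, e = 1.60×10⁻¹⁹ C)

L ≈ 1.62 mm

r = mv/(qB) = 1.52×10^-5 m, so one revolution covers 2πr = 9.53×10^-5 m.
In 17 revolutions: L = 17·2πr = 1.62×10^-3 m.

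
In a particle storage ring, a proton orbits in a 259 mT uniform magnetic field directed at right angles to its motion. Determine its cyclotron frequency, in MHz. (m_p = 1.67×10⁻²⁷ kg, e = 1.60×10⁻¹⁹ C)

f = qB/(2πm) = (1×1.60×10^-19)(0.259) / [2π(1.67×10^-27)] = 3.95×10^6 Hz.

f ≈ 3.95 MHz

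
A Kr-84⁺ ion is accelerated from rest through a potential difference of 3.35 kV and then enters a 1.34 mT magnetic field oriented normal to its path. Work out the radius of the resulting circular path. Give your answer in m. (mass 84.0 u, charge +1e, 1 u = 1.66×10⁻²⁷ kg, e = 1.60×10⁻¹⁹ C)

The kinetic energy gained is K = qV = (1×1.60×10^-19)(3350) = 5.36×10^-16 J.
v = √(2K/m) = 8.77×10^4 m/s.
r = mv/(qB) = (1.39×10^-25)(8.77×10^4) / [(1×1.60×10^-19)(1.34×10^-3)] = 57.0 m.

r ≈ 57.0 m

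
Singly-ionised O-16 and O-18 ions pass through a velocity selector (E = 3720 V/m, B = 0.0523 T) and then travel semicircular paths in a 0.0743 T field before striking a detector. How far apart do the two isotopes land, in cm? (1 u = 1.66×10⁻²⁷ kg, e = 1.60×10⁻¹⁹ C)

Both emerge at v = E/B₁ = 7.11×10^4 m/s.
r = mv/(qB₂), so r₁ = 0.1589 m and r₂ = 0.1788 m, giving Δr = 0.0199 m.
After a semicircle each ion lands a diameter 2r from the entry slit, so the separation is 2Δr = 0.0397 m.

Δd ≈ 3.97 cm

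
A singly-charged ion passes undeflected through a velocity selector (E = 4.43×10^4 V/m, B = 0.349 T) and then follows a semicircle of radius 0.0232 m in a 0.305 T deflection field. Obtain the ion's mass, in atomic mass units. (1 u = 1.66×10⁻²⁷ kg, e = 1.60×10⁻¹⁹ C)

m ≈ 5.37 u

v = E/B₁ = 1.27×10^5 m/s.
From r = mv/(qB₂), m = qB₂r/v = (1×1.60×10^-19)(0.305)(0.0232) / (1.27×10^5) = 8.92×10^-27 kg.
In atomic mass units: m = 8.92×10^-27 / 1.66×10^-27 = 5.37 u.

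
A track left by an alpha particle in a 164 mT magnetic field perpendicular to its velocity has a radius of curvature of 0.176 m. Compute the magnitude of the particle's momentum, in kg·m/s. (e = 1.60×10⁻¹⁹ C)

p ≈ 9.24×10^-21 kg·m/s

Since qvB = mv²/r, the momentum p = mv = qBr.
p = (2×1.60×10^-19)(0.164)(0.176) = 9.24×10^-21 kg·m/s.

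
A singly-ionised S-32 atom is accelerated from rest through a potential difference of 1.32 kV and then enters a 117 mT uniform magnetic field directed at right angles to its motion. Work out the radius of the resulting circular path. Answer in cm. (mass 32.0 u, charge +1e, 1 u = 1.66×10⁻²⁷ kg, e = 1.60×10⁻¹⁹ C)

r ≈ 25.3 cm

The kinetic energy gained is K = qV = (1×1.60×10^-19)(1320) = 2.11×10^-16 J.
v = √(2K/m) = 8.92×10^4 m/s.
r = mv/(qB) = (5.31×10^-26)(8.92×10^4) / [(1×1.60×10^-19)(0.117)] = 0.253 m.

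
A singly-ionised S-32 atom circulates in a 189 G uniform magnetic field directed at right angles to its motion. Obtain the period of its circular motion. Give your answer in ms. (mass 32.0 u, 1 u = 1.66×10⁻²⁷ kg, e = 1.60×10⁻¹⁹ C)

T ≈ 0.110 ms

The cyclotron period is independent of speed: T = 2πm/(qB).
T = 2π(5.31×10^-26) / [(1×1.60×10^-19)(0.0189)] = 1.10×10^-4 s.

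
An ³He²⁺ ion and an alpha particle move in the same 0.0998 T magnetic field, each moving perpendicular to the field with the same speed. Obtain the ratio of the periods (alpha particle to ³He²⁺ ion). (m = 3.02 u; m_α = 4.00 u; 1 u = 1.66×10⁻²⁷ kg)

ratio ≈ 1.32

T = 2πm/(qB) is independent of speed, so T₂/T₁ = (m₂/q₂)/(m₁/q₁).
T_{alpha particle}/T_{³He²⁺ ion} = (6.64×10^-27/2e) / (5.01×10^-27/2e) = 1.32.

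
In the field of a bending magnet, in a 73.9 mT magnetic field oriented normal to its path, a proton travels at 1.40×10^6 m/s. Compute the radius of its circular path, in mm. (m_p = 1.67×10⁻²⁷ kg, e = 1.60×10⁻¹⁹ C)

r ≈ 198 mm

The magnetic force provides the centripetal force: qvB = mv²/r, so r = mv/(qB).
r = (1.67×10^-27 kg)(1.40×10^6 m/s) / [(1×1.60×10^-19 C)(0.0739 T)] = 0.198 m.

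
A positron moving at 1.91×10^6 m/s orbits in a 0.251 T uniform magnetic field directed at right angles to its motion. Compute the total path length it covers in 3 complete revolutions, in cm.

L ≈ 0.0817 cm

r = mv/(qB) = 4.33×10^-5 m, so one revolution covers 2πr = 2.72×10^-4 m.
In 3 revolutions: L = 3·2πr = 8.17×10^-4 m.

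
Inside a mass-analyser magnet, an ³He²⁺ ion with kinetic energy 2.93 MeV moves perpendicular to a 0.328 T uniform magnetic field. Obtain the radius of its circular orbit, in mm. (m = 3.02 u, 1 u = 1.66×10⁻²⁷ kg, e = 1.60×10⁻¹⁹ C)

r ≈ 653 mm

Convert the energy: K = 2.93 MeV = 4.69×10^-13 J.
v = √(2K/m) = √(2·4.69×10^-13/5.01×10^-27) = 1.37×10^7 m/s.
r = mv/(qB) = (5.01×10^-27)(1.37×10^7) / [(2×1.60×10^-19)(0.328)] = 0.653 m.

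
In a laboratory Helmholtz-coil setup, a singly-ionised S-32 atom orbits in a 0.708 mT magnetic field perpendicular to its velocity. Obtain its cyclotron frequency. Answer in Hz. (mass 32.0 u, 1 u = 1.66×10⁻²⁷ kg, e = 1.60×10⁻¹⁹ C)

f = qB/(2πm) = (1×1.60×10^-19)(7.08×10^-4) / [2π(5.31×10^-26)] = 339 Hz.

f ≈ 339 Hz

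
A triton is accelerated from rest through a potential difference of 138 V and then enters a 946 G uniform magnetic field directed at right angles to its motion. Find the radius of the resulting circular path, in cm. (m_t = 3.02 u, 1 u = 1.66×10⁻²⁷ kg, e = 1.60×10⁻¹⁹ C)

The kinetic energy gained is K = qV = (1×1.60×10^-19)(138) = 2.21×10^-17 J.
v = √(2K/m) = 9.39×10^4 m/s.
r = mv/(qB) = (5.01×10^-27)(9.39×10^4) / [(1×1.60×10^-19)(0.0946)] = 0.0311 m.

r ≈ 3.11 cm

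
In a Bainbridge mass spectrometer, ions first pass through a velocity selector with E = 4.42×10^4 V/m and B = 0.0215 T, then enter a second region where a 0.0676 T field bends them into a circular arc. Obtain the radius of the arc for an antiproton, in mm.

The selector passes v = E/B = 4.42×10^4/0.0215 = 2.06×10^6 m/s.
In the deflection region, r = mv/(qB₂) = (1.67×10^-27)(2.06×10^6) / [(1×1.60×10^-19)(0.0676)] = 0.317 m.

r ≈ 317 mm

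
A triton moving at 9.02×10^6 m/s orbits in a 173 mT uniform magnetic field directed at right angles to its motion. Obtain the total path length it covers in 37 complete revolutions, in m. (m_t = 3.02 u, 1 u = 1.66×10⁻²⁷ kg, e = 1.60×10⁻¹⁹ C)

r = mv/(qB) = 1.63 m, so one revolution covers 2πr = 10.3 m.
In 37 revolutions: L = 37·2πr = 380 m.

L ≈ 380 m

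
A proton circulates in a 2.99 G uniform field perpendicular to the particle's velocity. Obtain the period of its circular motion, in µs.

T ≈ 219 µs

The cyclotron period is independent of speed: T = 2πm/(qB).
T = 2π(1.67×10^-27) / [(1×1.60×10^-19)(2.99×10^-4)] = 2.19×10^-4 s.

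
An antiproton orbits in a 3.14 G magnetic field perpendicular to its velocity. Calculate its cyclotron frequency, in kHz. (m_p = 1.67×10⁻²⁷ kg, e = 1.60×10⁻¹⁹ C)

f = qB/(2πm) = (1×1.60×10^-19)(3.14×10^-4) / [2π(1.67×10^-27)] = 4790 Hz.

f ≈ 4.79 kHz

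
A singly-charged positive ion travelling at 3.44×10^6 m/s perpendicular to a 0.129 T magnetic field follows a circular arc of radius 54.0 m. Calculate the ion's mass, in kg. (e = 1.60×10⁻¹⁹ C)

qvB = mv²/r ⇒ m = qBr/v.
m = (1×1.60×10^-19)(0.129)(54.0) / (3.44×10^6) = 3.24×10^-25 kg.

m ≈ 3.24×10^-25 kg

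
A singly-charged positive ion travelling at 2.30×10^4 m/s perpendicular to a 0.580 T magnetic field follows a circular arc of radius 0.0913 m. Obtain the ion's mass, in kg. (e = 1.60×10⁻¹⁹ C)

m ≈ 3.68×10^-25 kg

qvB = mv²/r ⇒ m = qBr/v.
m = (1×1.60×10^-19)(0.580)(0.0913) / (2.30×10^4) = 3.68×10^-25 kg.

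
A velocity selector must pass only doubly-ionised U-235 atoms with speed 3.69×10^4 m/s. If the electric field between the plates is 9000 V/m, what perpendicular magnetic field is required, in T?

B ≈ 0.244 T

qE = qvB ⇒ B = E/v = (9000) / (3.69×10^4) = 0.244 T.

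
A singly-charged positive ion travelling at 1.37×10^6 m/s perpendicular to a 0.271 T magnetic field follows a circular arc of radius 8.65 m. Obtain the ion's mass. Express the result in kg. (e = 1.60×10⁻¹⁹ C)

m ≈ 2.74×10^-25 kg

qvB = mv²/r ⇒ m = qBr/v.
m = (1×1.60×10^-19)(0.271)(8.65) / (1.37×10^6) = 2.74×10^-25 kg.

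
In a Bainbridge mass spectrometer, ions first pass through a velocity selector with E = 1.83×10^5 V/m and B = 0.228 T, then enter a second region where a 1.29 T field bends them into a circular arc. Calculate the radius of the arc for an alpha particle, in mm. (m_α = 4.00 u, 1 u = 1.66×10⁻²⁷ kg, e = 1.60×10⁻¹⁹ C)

The selector passes v = E/B = 1.83×10^5/0.228 = 8.03×10^5 m/s.
In the deflection region, r = mv/(qB₂) = (6.64×10^-27)(8.03×10^5) / [(2×1.60×10^-19)(1.29)] = 0.0129 m.

r ≈ 12.9 mm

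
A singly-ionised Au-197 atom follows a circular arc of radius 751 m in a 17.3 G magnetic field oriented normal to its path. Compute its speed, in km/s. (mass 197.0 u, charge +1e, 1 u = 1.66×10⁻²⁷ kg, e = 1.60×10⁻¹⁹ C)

From qvB = mv²/r, v = qBr/m.
v = (1×1.60×10^-19)(1.73×10^-3)(751) / (3.27×10^-25) = 6.36×10^5 m/s.

v ≈ 636 km/s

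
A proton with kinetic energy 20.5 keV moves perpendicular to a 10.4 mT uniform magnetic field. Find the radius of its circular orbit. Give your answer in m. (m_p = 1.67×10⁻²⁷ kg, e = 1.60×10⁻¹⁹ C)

r ≈ 1.99 m

Convert the energy: K = 20.5 keV = 3.28×10^-15 J.
v = √(2K/m) = √(2·3.28×10^-15/1.67×10^-27) = 1.98×10^6 m/s.
r = mv/(qB) = (1.67×10^-27)(1.98×10^6) / [(1×1.60×10^-19)(0.0104)] = 1.99 m.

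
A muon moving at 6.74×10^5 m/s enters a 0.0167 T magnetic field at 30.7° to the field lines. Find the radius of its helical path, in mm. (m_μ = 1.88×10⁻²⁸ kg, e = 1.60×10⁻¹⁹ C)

Only the perpendicular component v⊥ = v sin30.7° = 3.44×10^5 m/s is bent by the field.
r = m v⊥ /(qB) = (1.88×10^-28)(3.44×10^5) / [(1×1.60×10^-19)(0.0167)] = 0.0242 m.

r ≈ 24.2 mm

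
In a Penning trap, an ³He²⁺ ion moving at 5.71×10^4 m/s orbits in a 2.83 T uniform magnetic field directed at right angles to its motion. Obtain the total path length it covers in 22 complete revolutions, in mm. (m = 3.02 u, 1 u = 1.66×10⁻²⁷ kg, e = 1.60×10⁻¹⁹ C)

r = mv/(qB) = 3.16×10^-4 m, so one revolution covers 2πr = 1.99×10^-3 m.
In 22 revolutions: L = 22·2πr = 0.0437 m.

L ≈ 43.7 mm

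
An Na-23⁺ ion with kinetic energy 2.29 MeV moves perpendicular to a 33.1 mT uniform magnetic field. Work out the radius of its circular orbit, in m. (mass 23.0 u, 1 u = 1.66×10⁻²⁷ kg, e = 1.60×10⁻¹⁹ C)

r ≈ 31.6 m

Convert the energy: K = 2.29 MeV = 3.66×10^-13 J.
v = √(2K/m) = √(2·3.66×10^-13/3.82×10^-26) = 4.38×10^6 m/s.
r = mv/(qB) = (3.82×10^-26)(4.38×10^6) / [(1×1.60×10^-19)(0.0331)] = 31.6 m.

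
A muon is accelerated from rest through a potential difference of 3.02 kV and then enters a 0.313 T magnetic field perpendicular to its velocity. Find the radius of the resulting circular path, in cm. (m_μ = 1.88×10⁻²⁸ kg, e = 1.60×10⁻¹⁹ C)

The kinetic energy gained is K = qV = (1×1.60×10^-19)(3020) = 4.83×10^-16 J.
v = √(2K/m) = 2.27×10^6 m/s.
r = mv/(qB) = (1.88×10^-28)(2.27×10^6) / [(1×1.60×10^-19)(0.313)] = 8.51×10^-3 m.

r ≈ 0.851 cm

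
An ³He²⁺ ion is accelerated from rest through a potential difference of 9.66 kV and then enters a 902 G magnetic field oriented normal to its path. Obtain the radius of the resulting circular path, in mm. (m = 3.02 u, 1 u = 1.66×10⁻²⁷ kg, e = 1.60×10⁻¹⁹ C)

r ≈ 193 mm

The kinetic energy gained is K = qV = (2×1.60×10^-19)(9660) = 3.09×10^-15 J.
v = √(2K/m) = 1.11×10^6 m/s.
r = mv/(qB) = (5.01×10^-27)(1.11×10^6) / [(2×1.60×10^-19)(0.0902)] = 0.193 m.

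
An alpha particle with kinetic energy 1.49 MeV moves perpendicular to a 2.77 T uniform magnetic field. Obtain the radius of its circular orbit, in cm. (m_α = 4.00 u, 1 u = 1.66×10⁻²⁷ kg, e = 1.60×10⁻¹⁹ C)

r ≈ 6.35 cm

Convert the energy: K = 1.49 MeV = 2.38×10^-13 J.
v = √(2K/m) = √(2·2.38×10^-13/6.64×10^-27) = 8.47×10^6 m/s.
r = mv/(qB) = (6.64×10^-27)(8.47×10^6) / [(2×1.60×10^-19)(2.77)] = 0.0635 m.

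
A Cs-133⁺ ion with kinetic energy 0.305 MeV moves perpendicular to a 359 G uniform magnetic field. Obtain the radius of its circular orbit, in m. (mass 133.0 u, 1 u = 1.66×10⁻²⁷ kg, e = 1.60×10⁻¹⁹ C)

r ≈ 25.6 m

Convert the energy: K = 0.305 MeV = 4.88×10^-14 J.
v = √(2K/m) = √(2·4.88×10^-14/2.21×10^-25) = 6.65×10^5 m/s.
r = mv/(qB) = (2.21×10^-25)(6.65×10^5) / [(1×1.60×10^-19)(0.0359)] = 25.6 m.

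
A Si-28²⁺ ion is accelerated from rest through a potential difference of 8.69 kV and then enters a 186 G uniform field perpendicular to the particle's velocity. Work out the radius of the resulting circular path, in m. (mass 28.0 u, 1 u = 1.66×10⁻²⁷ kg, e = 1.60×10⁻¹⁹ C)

r ≈ 2.70 m

The kinetic energy gained is K = qV = (2×1.60×10^-19)(8690) = 2.78×10^-15 J.
v = √(2K/m) = 3.46×10^5 m/s.
r = mv/(qB) = (4.65×10^-26)(3.46×10^5) / [(2×1.60×10^-19)(0.0186)] = 2.70 m.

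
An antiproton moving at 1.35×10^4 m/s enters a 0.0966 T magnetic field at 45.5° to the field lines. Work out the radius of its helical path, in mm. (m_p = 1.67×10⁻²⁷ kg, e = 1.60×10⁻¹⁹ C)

r ≈ 1.04 mm

Only the perpendicular component v⊥ = v sin45.5° = 9630 m/s is bent by the field.
r = m v⊥ /(qB) = (1.67×10^-27)(9630) / [(1×1.60×10^-19)(0.0966)] = 1.04×10^-3 m.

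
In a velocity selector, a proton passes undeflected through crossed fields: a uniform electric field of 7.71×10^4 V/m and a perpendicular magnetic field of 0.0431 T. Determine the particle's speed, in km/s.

v ≈ 1790 km/s

For zero net force, qE = qvB, so v = E/B.
v = (7.71×10^4) / (0.0431) = 1.79×10^6 m/s.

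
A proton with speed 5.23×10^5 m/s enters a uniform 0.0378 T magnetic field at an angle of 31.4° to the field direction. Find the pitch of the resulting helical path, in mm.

The velocity component along B is v∥ = v cos31.4° = 4.46×10^5 m/s.
The cyclotron period T = 2πm/(qB) = 1.73×10^-6 s is set by m, q, B alone.
Pitch = v∥·T = (4.46×10^5)(1.73×10^-6) = 0.774 m.

pitch ≈ 774 mm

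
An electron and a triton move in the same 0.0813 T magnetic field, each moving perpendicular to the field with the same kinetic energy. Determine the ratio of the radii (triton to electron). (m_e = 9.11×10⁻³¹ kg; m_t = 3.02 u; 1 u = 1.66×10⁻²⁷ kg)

ratio ≈ 74.2

r = √(2mK)/(qB) ⇒ at equal K, r ∝ √m/q.
r_{triton}/r_{electron} = 74.2.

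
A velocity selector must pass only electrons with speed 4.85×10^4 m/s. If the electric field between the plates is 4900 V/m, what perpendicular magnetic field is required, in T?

qE = qvB ⇒ B = E/v = (4900) / (4.85×10^4) = 0.101 T.

B ≈ 0.101 T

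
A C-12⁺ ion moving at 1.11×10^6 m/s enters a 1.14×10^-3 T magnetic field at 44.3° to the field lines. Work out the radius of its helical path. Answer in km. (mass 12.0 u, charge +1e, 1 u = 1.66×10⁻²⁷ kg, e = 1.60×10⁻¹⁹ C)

r ≈ 0.0847 km

Only the perpendicular component v⊥ = v sin44.3° = 7.75×10^5 m/s is bent by the field.
r = m v⊥ /(qB) = (1.99×10^-26)(7.75×10^5) / [(1×1.60×10^-19)(1.14×10^-3)] = 84.7 m.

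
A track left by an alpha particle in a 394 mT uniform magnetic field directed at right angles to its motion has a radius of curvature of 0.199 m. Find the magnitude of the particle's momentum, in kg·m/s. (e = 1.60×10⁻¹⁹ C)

p ≈ 2.51×10^-20 kg·m/s

Since qvB = mv²/r, the momentum p = mv = qBr.
p = (2×1.60×10^-19)(0.394)(0.199) = 2.51×10^-20 kg·m/s.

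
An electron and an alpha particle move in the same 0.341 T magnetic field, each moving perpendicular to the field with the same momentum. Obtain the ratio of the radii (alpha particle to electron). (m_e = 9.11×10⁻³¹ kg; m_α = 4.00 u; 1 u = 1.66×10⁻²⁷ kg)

r = p/(qB) ⇒ at equal p, r ∝ 1/q.
r_{alpha particle}/r_{electron} = 0.500.

ratio ≈ 0.500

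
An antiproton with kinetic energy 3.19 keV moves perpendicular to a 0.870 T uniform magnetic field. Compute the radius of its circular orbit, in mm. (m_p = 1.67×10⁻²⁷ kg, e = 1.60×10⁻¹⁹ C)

r ≈ 9.38 mm

Convert the energy: K = 3.19 keV = 5.10×10^-16 J.
v = √(2K/m) = √(2·5.10×10^-16/1.67×10^-27) = 7.82×10^5 m/s.
r = mv/(qB) = (1.67×10^-27)(7.82×10^5) / [(1×1.60×10^-19)(0.870)] = 9.38×10^-3 m.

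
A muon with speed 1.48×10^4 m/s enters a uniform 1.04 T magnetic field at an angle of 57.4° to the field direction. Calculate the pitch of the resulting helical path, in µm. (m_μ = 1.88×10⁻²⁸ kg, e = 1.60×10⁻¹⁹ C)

The velocity component along B is v∥ = v cos57.4° = 7970 m/s.
The cyclotron period T = 2πm/(qB) = 7.10×10^-9 s is set by m, q, B alone.
Pitch = v∥·T = (7970)(7.10×10^-9) = 5.66×10^-5 m.

pitch ≈ 56.6 µm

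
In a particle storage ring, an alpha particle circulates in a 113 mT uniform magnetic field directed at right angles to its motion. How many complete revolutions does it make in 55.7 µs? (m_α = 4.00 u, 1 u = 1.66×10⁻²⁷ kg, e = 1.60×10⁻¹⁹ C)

T = 2πm/(qB) = 2π(6.64×10^-27) / [(2×1.60×10^-19)(0.113)] = 1.1538×10^-6 s.
N = t/T = 5.57×10^-5 / 1.1538×10^-6 ≈ 48.28, so 48 complete revolutions.

N = 48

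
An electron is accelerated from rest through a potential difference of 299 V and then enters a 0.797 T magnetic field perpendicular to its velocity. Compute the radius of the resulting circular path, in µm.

The kinetic energy gained is K = qV = (1×1.60×10^-19)(299) = 4.78×10^-17 J.
v = √(2K/m) = 1.02×10^7 m/s.
r = mv/(qB) = (9.11×10^-31)(1.02×10^7) / [(1×1.60×10^-19)(0.797)] = 7.32×10^-5 m.

r ≈ 73.2 µm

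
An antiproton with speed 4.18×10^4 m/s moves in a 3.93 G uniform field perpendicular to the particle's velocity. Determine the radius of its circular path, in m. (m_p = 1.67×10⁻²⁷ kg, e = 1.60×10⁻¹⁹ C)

r ≈ 1.11 m

The magnetic force provides the centripetal force: qvB = mv²/r, so r = mv/(qB).
r = (1.67×10^-27 kg)(4.18×10^4 m/s) / [(1×1.60×10^-19 C)(3.93×10^-4 T)] = 1.11 m.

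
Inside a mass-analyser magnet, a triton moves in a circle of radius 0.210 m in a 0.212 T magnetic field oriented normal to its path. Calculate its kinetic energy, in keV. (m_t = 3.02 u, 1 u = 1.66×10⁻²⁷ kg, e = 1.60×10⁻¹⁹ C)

v = qBr/m = (1×1.60×10^-19)(0.212)(0.210) / (5.01×10^-27) = 1.42×10^6 m/s.
K = ½mv² = 0.5·(5.01×10^-27)·(1.42×10^6)² = 5.06×10^-15 J = 31.6 keV.

K ≈ 31.6 keV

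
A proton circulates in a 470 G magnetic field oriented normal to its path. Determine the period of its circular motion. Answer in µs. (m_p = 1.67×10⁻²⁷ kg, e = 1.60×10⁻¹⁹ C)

The cyclotron period is independent of speed: T = 2πm/(qB).
T = 2π(1.67×10^-27) / [(1×1.60×10^-19)(0.0470)] = 1.40×10^-6 s.

T ≈ 1.40 µs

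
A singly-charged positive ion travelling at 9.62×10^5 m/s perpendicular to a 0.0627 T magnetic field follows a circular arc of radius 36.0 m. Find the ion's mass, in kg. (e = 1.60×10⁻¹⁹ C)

qvB = mv²/r ⇒ m = qBr/v.
m = (1×1.60×10^-19)(0.0627)(36.0) / (9.62×10^5) = 3.75×10^-25 kg.

m ≈ 3.75×10^-25 kg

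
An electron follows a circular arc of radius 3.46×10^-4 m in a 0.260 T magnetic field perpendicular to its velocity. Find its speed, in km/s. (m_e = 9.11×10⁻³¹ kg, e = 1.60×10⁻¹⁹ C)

v ≈ 15800 km/s

From qvB = mv²/r, v = qBr/m.
v = (1×1.60×10^-19)(0.260)(3.46×10^-4) / (9.11×10^-31) = 1.58×10^7 m/s.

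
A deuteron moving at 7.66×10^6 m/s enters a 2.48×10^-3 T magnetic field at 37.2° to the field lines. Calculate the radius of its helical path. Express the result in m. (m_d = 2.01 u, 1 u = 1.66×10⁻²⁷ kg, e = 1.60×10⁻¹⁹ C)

r ≈ 38.9 m

Only the perpendicular component v⊥ = v sin37.2° = 4.63×10^6 m/s is bent by the field.
r = m v⊥ /(qB) = (3.34×10^-27)(4.63×10^6) / [(1×1.60×10^-19)(2.48×10^-3)] = 38.9 m.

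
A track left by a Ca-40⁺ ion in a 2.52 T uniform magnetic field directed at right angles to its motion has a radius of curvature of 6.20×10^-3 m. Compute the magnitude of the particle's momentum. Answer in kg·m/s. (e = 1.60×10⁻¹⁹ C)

p ≈ 2.50×10^-21 kg·m/s

Since qvB = mv²/r, the momentum p = mv = qBr.
p = (1×1.60×10^-19)(2.52)(6.20×10^-3) = 2.50×10^-21 kg·m/s.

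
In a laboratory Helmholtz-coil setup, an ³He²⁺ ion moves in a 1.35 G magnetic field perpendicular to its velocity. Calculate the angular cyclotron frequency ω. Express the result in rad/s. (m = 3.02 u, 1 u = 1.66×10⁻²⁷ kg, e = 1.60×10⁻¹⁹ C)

ω = qB/m = (2×1.60×10^-19)(1.35×10^-4) / (5.01×10^-27) = 8620 rad/s.

ω ≈ 8620 rad/s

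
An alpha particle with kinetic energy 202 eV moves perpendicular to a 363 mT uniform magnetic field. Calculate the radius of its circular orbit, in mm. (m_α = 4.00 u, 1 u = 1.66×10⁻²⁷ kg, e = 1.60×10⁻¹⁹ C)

r ≈ 5.64 mm

Convert the energy: K = 202 eV = 3.23×10^-17 J.
v = √(2K/m) = √(2·3.23×10^-17/6.64×10^-27) = 9.87×10^4 m/s.
r = mv/(qB) = (6.64×10^-27)(9.87×10^4) / [(2×1.60×10^-19)(0.363)] = 5.64×10^-3 m.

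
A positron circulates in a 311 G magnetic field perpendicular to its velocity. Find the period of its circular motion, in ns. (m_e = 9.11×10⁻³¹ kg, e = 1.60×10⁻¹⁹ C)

T ≈ 1.15 ns

The cyclotron period is independent of speed: T = 2πm/(qB).
T = 2π(9.11×10^-31) / [(1×1.60×10^-19)(0.0311)] = 1.15×10^-9 s.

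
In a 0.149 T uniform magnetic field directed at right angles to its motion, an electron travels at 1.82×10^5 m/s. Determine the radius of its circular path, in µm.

The magnetic force provides the centripetal force: qvB = mv²/r, so r = mv/(qB).
r = (9.11×10^-31 kg)(1.82×10^5 m/s) / [(1×1.60×10^-19 C)(0.149 T)] = 6.95×10^-6 m.

r ≈ 6.95 µm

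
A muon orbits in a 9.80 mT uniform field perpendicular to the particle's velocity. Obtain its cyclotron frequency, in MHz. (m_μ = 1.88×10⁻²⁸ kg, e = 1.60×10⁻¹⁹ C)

f ≈ 1.33 MHz

f = qB/(2πm) = (1×1.60×10^-19)(9.80×10^-3) / [2π(1.88×10^-28)] = 1.33×10^6 Hz.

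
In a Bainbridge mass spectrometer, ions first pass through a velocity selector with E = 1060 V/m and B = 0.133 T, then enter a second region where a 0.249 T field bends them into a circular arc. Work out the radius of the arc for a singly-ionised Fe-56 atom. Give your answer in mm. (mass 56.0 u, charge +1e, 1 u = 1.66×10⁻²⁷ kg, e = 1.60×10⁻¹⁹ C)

r ≈ 18.6 mm

The selector passes v = E/B = 1060/0.133 = 7970 m/s.
In the deflection region, r = mv/(qB₂) = (9.30×10^-26)(7970) / [(1×1.60×10^-19)(0.249)] = 0.0186 m.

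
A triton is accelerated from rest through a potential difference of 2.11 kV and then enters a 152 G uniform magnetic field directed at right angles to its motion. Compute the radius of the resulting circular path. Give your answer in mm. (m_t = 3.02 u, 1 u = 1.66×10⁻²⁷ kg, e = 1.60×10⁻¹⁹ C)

The kinetic energy gained is K = qV = (1×1.60×10^-19)(2110) = 3.38×10^-16 J.
v = √(2K/m) = 3.67×10^5 m/s.
r = mv/(qB) = (5.01×10^-27)(3.67×10^5) / [(1×1.60×10^-19)(0.0152)] = 0.757 m.

r ≈ 757 mm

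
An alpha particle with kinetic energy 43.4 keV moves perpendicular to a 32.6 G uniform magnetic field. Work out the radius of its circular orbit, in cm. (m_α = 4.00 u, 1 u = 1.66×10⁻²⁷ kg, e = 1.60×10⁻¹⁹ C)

Convert the energy: K = 43.4 keV = 6.94×10^-15 J.
v = √(2K/m) = √(2·6.94×10^-15/6.64×10^-27) = 1.45×10^6 m/s.
r = mv/(qB) = (6.64×10^-27)(1.45×10^6) / [(2×1.60×10^-19)(3.26×10^-3)] = 9.21 m.

r ≈ 921 cm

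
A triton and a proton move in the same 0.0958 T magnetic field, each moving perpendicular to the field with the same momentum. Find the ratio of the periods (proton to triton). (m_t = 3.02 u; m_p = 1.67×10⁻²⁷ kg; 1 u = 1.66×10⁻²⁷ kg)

T = 2πm/(qB) is independent of speed, so T₂/T₁ = (m₂/q₂)/(m₁/q₁).
T_{proton}/T_{triton} = (1.67×10^-27/1e) / (5.01×10^-27/1e) = 0.333.

ratio ≈ 0.333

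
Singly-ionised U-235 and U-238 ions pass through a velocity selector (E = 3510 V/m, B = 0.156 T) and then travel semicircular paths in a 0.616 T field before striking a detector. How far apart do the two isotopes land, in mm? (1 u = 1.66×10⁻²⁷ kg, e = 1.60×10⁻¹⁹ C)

Both emerge at v = E/B₁ = 2.25×10^4 m/s.
r = mv/(qB₂), so r₁ = 0.08905 m and r₂ = 0.09019 m, giving Δr = 1.14×10^-3 m.
After a semicircle each ion lands a diameter 2r from the entry slit, so the separation is 2Δr = 2.27×10^-3 m.

Δd ≈ 2.27 mm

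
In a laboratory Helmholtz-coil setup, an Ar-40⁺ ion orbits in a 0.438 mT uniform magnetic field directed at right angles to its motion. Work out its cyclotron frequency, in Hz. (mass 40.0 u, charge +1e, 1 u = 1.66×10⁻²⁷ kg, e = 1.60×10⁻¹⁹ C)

f = qB/(2πm) = (1×1.60×10^-19)(4.38×10^-4) / [2π(6.64×10^-26)] = 168 Hz.

f ≈ 168 Hz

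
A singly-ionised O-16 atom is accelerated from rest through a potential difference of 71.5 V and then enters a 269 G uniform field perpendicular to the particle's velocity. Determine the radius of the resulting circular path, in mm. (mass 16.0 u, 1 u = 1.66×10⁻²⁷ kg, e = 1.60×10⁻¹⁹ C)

The kinetic energy gained is K = qV = (1×1.60×10^-19)(71.5) = 1.14×10^-17 J.
v = √(2K/m) = 2.94×10^4 m/s.
r = mv/(qB) = (2.66×10^-26)(2.94×10^4) / [(1×1.60×10^-19)(0.0269)] = 0.181 m.

r ≈ 181 mm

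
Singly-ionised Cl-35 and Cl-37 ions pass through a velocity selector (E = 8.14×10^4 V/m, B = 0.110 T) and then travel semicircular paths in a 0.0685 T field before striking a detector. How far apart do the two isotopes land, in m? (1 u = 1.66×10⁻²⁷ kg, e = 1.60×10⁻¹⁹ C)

Δd ≈ 0.448 m

Both emerge at v = E/B₁ = 7.40×10^5 m/s.
r = mv/(qB₂), so r₁ = 3.923 m and r₂ = 4.147 m, giving Δr = 0.224 m.
After a semicircle each ion lands a diameter 2r from the entry slit, so the separation is 2Δr = 0.448 m.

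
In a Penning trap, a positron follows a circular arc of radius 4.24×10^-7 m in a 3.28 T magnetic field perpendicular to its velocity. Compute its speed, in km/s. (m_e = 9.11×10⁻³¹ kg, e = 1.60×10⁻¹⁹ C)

v ≈ 244 km/s

From qvB = mv²/r, v = qBr/m.
v = (1×1.60×10^-19)(3.28)(4.24×10^-7) / (9.11×10^-31) = 2.44×10^5 m/s.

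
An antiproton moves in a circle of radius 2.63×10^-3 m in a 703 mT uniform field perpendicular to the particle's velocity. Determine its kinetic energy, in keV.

K ≈ 0.164 keV

v = qBr/m = (1×1.60×10^-19)(0.703)(2.63×10^-3) / (1.67×10^-27) = 1.77×10^5 m/s.
K = ½mv² = 0.5·(1.67×10^-27)·(1.77×10^5)² = 2.62×10^-17 J = 0.164 keV.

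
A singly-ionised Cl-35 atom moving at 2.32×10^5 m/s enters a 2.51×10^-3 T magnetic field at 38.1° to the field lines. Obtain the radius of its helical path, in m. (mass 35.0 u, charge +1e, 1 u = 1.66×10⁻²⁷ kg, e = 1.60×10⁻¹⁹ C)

r ≈ 20.7 m

Only the perpendicular component v⊥ = v sin38.1° = 1.43×10^5 m/s is bent by the field.
r = m v⊥ /(qB) = (5.81×10^-26)(1.43×10^5) / [(1×1.60×10^-19)(2.51×10^-3)] = 20.7 m.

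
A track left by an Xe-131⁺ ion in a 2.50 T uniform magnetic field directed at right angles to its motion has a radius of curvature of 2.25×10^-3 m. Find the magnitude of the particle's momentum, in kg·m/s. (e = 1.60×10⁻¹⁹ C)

Since qvB = mv²/r, the momentum p = mv = qBr.
p = (1×1.60×10^-19)(2.50)(2.25×10^-3) = 9.00×10^-22 kg·m/s.

p ≈ 9.00×10^-22 kg·m/s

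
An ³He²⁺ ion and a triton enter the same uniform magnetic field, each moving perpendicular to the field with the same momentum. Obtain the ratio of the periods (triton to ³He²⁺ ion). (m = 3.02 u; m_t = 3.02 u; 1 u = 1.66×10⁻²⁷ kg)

T = 2πm/(qB) is independent of speed, so T₂/T₁ = (m₂/q₂)/(m₁/q₁).
T_{triton}/T_{³He²⁺ ion} = (5.01×10^-27/1e) / (5.01×10^-27/2e) = 2.00.

ratio ≈ 2.00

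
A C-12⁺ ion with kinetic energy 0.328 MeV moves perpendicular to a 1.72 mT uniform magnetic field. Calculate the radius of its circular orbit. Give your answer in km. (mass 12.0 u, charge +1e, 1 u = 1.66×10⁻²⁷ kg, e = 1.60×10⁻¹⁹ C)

Convert the energy: K = 0.328 MeV = 5.25×10^-14 J.
v = √(2K/m) = √(2·5.25×10^-14/1.99×10^-26) = 2.30×10^6 m/s.
r = mv/(qB) = (1.99×10^-26)(2.30×10^6) / [(1×1.60×10^-19)(1.72×10^-3)] = 166 m.

r ≈ 0.166 km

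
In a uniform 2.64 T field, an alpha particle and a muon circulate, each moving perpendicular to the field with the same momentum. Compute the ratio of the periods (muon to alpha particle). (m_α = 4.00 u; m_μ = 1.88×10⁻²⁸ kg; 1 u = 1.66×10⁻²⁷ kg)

T = 2πm/(qB) is independent of speed, so T₂/T₁ = (m₂/q₂)/(m₁/q₁).
T_{muon}/T_{alpha particle} = (1.88×10^-28/1e) / (6.64×10^-27/2e) = 0.0566.

ratio ≈ 0.0566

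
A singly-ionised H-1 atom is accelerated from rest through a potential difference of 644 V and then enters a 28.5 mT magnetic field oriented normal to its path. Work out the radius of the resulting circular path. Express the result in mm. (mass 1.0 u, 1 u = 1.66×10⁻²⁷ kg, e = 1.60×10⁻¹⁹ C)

r ≈ 128 mm

The kinetic energy gained is K = qV = (1×1.60×10^-19)(644) = 1.03×10^-16 J.
v = √(2K/m) = 3.52×10^5 m/s.
r = mv/(qB) = (1.66×10^-27)(3.52×10^5) / [(1×1.60×10^-19)(0.0285)] = 0.128 m.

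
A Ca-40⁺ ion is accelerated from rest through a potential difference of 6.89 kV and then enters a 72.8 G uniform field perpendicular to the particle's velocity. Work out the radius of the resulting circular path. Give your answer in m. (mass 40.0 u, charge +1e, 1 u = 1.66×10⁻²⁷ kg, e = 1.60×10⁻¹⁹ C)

r ≈ 10.4 m

The kinetic energy gained is K = qV = (1×1.60×10^-19)(6890) = 1.10×10^-15 J.
v = √(2K/m) = 1.82×10^5 m/s.
r = mv/(qB) = (6.64×10^-26)(1.82×10^5) / [(1×1.60×10^-19)(7.28×10^-3)] = 10.4 m.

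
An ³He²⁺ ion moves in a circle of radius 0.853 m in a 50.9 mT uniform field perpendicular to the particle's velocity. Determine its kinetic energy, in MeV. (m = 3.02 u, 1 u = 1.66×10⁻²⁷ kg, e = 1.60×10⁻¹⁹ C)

v = qBr/m = (2×1.60×10^-19)(0.0509)(0.853) / (5.01×10^-27) = 2.77×10^6 m/s.
K = ½mv² = 0.5·(5.01×10^-27)·(2.77×10^6)² = 1.93×10^-14 J = 0.120 MeV.

K ≈ 0.120 MeV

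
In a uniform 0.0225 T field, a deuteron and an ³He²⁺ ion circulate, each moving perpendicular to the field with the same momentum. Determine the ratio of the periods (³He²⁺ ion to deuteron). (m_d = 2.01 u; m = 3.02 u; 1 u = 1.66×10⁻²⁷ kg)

ratio ≈ 0.751

T = 2πm/(qB) is independent of speed, so T₂/T₁ = (m₂/q₂)/(m₁/q₁).
T_{³He²⁺ ion}/T_{deuteron} = (5.01×10^-27/2e) / (3.34×10^-27/1e) = 0.751.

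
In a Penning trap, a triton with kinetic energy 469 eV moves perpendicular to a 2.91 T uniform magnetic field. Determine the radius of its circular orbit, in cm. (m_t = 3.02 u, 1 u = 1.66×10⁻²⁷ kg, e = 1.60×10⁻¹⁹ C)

Convert the energy: K = 469 eV = 7.50×10^-17 J.
v = √(2K/m) = √(2·7.50×10^-17/5.01×10^-27) = 1.73×10^5 m/s.
r = mv/(qB) = (5.01×10^-27)(1.73×10^5) / [(1×1.60×10^-19)(2.91)] = 1.86×10^-3 m.

r ≈ 0.186 cm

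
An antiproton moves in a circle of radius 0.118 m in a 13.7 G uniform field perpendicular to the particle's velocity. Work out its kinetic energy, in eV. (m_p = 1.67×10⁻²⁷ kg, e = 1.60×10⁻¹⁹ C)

K ≈ 1.25 eV

v = qBr/m = (1×1.60×10^-19)(1.37×10^-3)(0.118) / (1.67×10^-27) = 1.55×10^4 m/s.
K = ½mv² = 0.5·(1.67×10^-27)·(1.55×10^4)² = 2.00×10^-19 J = 1.25 eV.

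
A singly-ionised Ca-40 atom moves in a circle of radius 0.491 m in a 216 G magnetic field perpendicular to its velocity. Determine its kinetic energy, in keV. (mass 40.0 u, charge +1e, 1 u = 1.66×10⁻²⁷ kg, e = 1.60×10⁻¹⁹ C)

v = qBr/m = (1×1.60×10^-19)(0.0216)(0.491) / (6.64×10^-26) = 2.56×10^4 m/s.
K = ½mv² = 0.5·(6.64×10^-26)·(2.56×10^4)² = 2.17×10^-17 J = 0.136 keV.

K ≈ 0.136 keV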